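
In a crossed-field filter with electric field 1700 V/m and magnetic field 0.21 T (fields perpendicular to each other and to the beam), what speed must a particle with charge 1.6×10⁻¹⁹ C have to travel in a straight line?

v = 8100 m/s

Zero net Lorentz force requires |qE| = |q v×B|, i.e. E = vB.
v = E/B = 1700/0.21 = 8100 m/s.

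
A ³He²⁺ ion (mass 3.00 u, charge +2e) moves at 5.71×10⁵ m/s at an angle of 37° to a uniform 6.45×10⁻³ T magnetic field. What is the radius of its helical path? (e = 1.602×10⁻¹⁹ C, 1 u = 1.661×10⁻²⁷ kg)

v⊥ = v sinθ = 5.71×10⁵·sin37° ≈ 3.436×10⁵ m/s.
r = m v⊥/(|q|B) = (4.983×10⁻²⁷)(3.436×10⁵)/((3.204×10⁻¹⁹)(6.45×10⁻³)) ≈ 0.829 m.

r ≈ 0.829 m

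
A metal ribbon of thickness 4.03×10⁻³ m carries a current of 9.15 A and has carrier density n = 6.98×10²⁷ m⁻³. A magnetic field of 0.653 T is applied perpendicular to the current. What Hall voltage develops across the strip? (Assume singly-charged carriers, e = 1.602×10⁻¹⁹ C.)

V_H ≈ 1.33×10⁻⁶ V

V_H = IB/(n e t).
V_H = (9.15)(0.653)/((6.98×10²⁷)(1.602×10⁻¹⁹)(4.03×10⁻³)) ≈ 1.33×10⁻⁶ V.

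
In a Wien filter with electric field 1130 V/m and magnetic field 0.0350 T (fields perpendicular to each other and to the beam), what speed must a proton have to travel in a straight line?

v = 3.23×10⁴ m/s

Zero net Lorentz force requires |qE| = |q v×B|, i.e. E = vB.
v = E/B = 1130/0.0350 = 3.23×10⁴ m/s.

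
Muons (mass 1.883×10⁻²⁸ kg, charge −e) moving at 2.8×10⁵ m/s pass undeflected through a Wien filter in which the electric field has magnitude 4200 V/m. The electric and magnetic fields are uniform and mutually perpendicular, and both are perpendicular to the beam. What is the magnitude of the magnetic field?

Balance of forces in the selector: qE = qvB ⇒ B = E/v.
B = 4200/2.8×10⁵ = 0.015 T.

B = 0.015 T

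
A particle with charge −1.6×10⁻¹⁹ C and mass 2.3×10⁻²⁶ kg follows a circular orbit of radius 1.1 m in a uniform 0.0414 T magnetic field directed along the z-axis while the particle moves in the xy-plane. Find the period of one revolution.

T ≈ 2.18×10⁻⁵ s

The cyclotron period depends only on m, q, B: T = 2πm/(|q|B).
T = 2π(2.3×10⁻²⁶)/((1.6×10⁻¹⁹)(0.0414)) ≈ 2.18×10⁻⁵ s.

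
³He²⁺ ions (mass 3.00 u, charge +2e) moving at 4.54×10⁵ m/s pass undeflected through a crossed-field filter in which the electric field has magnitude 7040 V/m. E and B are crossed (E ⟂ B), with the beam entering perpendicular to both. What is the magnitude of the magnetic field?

Balance of forces in the selector: qE = qvB ⇒ B = E/v.
B = 7040/4.54×10⁵ = 0.0155 T.

B = 0.0155 T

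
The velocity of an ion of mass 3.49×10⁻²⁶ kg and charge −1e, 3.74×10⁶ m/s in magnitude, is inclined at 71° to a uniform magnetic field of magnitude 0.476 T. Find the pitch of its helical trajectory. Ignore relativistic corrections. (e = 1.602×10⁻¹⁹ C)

v∥ = v cosθ = 3.74×10⁶·cos71° ≈ 1.218×10⁶ m/s.
T = 2πm/(|q|B) = 2π(3.49×10⁻²⁶)/((1.602×10⁻¹⁹)(0.476)) ≈ 2.876×10⁻⁶ s.
pitch = v∥ T = (1.218×10⁶)(2.876×10⁻⁶) ≈ 3.50 m.

p ≈ 3.50 m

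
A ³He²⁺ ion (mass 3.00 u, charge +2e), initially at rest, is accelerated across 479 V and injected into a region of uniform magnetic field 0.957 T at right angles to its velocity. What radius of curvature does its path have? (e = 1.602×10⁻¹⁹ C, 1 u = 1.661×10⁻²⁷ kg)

Acceleration: |q|V = ½mv² ⇒ v = √(2|q|V/m) = √(2·3.204×10⁻¹⁹·479/4.983×10⁻²⁷) ≈ 2.482×10⁵ m/s.
In the field: r = mv/(|q|B) = (4.983×10⁻²⁷)(2.482×10⁵)/((3.204×10⁻¹⁹)(0.957)) ≈ 4.03×10⁻³ m.

r ≈ 4.03×10⁻³ m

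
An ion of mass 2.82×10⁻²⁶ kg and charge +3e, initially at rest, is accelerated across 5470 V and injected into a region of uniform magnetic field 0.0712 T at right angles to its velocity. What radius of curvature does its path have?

Acceleration: |q|V = ½mv² ⇒ v = √(2|q|V/m) = √(2·4.806×10⁻¹⁹·5470/2.82×10⁻²⁶) ≈ 4.318×10⁵ m/s.
In the field: r = mv/(|q|B) = (2.82×10⁻²⁶)(4.318×10⁵)/((4.806×10⁻¹⁹)(0.0712)) ≈ 0.356 m.

r ≈ 0.356 m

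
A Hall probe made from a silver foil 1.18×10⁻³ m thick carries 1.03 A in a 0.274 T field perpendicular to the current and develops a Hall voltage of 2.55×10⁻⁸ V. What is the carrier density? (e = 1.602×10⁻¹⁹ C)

n ≈ 5.85×10²⁸ m⁻³

From V_H = IB/(n e t), n = IB/(V_H e t).
n = (1.03)(0.274)/((2.55×10⁻⁸)(1.602×10⁻¹⁹)(1.18×10⁻³)) ≈ 5.85×10²⁸ m⁻³.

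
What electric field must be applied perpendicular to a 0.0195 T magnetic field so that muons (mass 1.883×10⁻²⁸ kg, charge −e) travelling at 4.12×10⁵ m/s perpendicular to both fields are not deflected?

E = 8030 V/m

For straight-line motion qE = qvB, so E = vB.
E = 4.12×10⁵ × 0.0195 = 8030 V/m.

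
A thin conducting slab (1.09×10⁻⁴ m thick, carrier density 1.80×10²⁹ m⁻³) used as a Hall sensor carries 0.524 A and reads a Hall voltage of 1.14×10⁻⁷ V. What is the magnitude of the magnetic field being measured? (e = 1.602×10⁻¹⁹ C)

From V_H = IB/(n e t), B = V_H n e t / I.
B = (1.14×10⁻⁷)(1.80×10²⁹)(1.602×10⁻¹⁹)(1.09×10⁻⁴)/0.524 ≈ 0.684 T.

B ≈ 0.684 T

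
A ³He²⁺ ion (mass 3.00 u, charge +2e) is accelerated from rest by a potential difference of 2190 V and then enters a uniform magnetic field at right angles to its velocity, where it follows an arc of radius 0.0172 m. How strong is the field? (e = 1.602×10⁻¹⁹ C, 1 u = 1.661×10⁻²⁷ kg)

v = √(2|q|V/m) = √(2·3.204×10⁻¹⁹·2190/4.983×10⁻²⁷) ≈ 5.307×10⁵ m/s.
B = mv/(|q|r) = (4.983×10⁻²⁷)(5.307×10⁵)/((3.204×10⁻¹⁹)(0.0172)) ≈ 0.480 T.

B ≈ 0.480 T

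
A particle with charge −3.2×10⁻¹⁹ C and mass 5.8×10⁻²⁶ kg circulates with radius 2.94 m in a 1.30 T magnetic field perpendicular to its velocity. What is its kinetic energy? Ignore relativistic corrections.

v = |q|Br/m, then KE = ½mv² = (qBr)²/(2m).
v = (3.2×10⁻¹⁹)(1.30)(2.94)/5.8×10⁻²⁶ ≈ 2.109×10⁷ m/s.
KE = ½(5.8×10⁻²⁶)(2.109×10⁷)² ≈ 1.29×10⁻¹¹ J.

KE ≈ 1.29×10⁻¹¹ J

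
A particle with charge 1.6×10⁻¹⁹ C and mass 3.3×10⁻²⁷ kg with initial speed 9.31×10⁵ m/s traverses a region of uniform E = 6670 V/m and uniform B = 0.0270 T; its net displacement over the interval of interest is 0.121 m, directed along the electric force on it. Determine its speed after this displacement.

B does no work; ΔKE = |q|E d.
½mv_f² = ½mv₀² + |q|Ed = ½(3.3×10⁻²⁷)(9.31×10⁵)² + (1.6×10⁻¹⁹)(6670)(0.121) ≈ 1.430×10⁻¹⁵ J + 1.291×10⁻¹⁶ J ≈ 1.559×10⁻¹⁵ J.
v_f = √(2·1.559×10⁻¹⁵/3.3×10⁻²⁷) ≈ 9.72×10⁵ m/s.

v_f ≈ 9.72×10⁵ m/s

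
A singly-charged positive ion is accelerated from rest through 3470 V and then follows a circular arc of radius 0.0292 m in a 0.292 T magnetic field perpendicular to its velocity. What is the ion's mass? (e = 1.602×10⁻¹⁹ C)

m ≈ 1.68×10⁻²⁷ kg

Combine |q|V = ½mv² and r = mv/(|q|B): eliminate v to get m = qB²r²/(2V).
m = (1.602×10⁻¹⁹)(0.292)²(0.0292)²/(2·3470) ≈ 1.68×10⁻²⁷ kg.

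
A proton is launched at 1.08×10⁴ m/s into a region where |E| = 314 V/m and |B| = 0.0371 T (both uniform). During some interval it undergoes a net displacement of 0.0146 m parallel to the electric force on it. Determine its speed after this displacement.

B does no work; ΔKE = |q|E d.
½mv_f² = ½mv₀² + |q|Ed = ½(1.673×10⁻²⁷)(1.08×10⁴)² + (1.602×10⁻¹⁹)(314)(0.0146) ≈ 9.757×10⁻²⁰ J + 7.344×10⁻¹⁹ J ≈ 8.320×10⁻¹⁹ J.
v_f = √(2·8.320×10⁻¹⁹/1.673×10⁻²⁷) ≈ 3.15×10⁴ m/s.

v_f ≈ 3.15×10⁴ m/s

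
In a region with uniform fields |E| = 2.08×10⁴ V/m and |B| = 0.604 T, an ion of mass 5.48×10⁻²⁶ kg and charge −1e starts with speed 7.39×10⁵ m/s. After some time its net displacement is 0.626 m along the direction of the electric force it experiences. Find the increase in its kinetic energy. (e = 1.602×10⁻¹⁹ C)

The magnetic force is always ⟂ v and does no work; only the electric force changes KE.
ΔKE = F_E · d = |q|E d = (1.602×10⁻¹⁹)(2.08×10⁴)(0.626) ≈ 2.09×10⁻¹⁵ J.

ΔKE ≈ 2.09×10⁻¹⁵ J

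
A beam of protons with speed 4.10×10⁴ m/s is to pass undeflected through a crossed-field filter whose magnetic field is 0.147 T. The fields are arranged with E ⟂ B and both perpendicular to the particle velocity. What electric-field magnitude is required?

E = 6030 V/m

For straight-line motion qE = qvB, so E = vB.
E = 4.10×10⁴ × 0.147 = 6030 V/m.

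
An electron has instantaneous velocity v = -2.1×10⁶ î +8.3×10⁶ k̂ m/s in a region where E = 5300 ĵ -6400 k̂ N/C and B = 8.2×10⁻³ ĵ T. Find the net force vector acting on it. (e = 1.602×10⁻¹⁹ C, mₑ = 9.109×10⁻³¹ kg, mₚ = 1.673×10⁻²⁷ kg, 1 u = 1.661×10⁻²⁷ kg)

F ≈ (1.09×10⁻¹⁴, -8.49×10⁻¹⁶, 3.78×10⁻¹⁵) N

v×B = (-6.81×10⁴, 0, -1.72×10⁴) N/C.
E + v×B = (-6.81×10⁴, 5300, -2.36×10⁴) N/C.
F = q(E + v×B) = (−1.602×10⁻¹⁹ C)·(-6.81×10⁴, 5300, -2.36×10⁴) = (1.09×10⁻¹⁴, -8.49×10⁻¹⁶, 3.78×10⁻¹⁵) N.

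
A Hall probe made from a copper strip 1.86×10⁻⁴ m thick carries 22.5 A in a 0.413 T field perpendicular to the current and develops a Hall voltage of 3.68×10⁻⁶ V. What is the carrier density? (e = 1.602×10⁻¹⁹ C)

From V_H = IB/(n e t), n = IB/(V_H e t).
n = (22.5)(0.413)/((3.68×10⁻⁶)(1.602×10⁻¹⁹)(1.86×10⁻⁴)) ≈ 8.47×10²⁸ m⁻³.

n ≈ 8.47×10²⁸ m⁻³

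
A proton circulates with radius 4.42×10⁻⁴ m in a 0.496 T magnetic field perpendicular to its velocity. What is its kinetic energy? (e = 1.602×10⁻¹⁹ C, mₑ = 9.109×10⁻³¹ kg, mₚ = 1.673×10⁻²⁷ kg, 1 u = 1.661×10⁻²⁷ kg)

v = |q|Br/m, then KE = ½mv² = (qBr)²/(2m).
v = (1.602×10⁻¹⁹)(0.496)(4.42×10⁻⁴)/1.673×10⁻²⁷ ≈ 2.099×10⁴ m/s.
KE = ½(1.673×10⁻²⁷)(2.099×10⁴)² ≈ 3.69×10⁻¹⁹ J = 2.30 eV.

KE ≈ 2.30 eV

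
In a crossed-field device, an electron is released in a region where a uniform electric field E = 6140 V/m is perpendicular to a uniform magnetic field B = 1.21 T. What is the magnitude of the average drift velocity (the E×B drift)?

v_d ≈ 5070 m/s

In crossed fields the guiding centre drifts at v_d = |E×B|/B² = E/B, independent of charge and mass.
v_d = 6140/1.21 = 5070 m/s.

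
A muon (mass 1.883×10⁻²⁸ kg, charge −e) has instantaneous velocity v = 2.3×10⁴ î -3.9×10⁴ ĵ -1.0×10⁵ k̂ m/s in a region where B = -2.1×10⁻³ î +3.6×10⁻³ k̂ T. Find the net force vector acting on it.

v×B = (-140, 127, -81.9) N/C.
F = q v×B = (−1.602×10⁻¹⁹ C)·(-140, 127, -81.9) = (2.25×10⁻¹⁷, -2.04×10⁻¹⁷, 1.31×10⁻¹⁷) N.

F ≈ (2.25×10⁻¹⁷, -2.04×10⁻¹⁷, 1.31×10⁻¹⁷) N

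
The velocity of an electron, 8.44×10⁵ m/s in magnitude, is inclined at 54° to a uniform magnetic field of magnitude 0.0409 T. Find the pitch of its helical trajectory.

p ≈ 4.33×10⁻⁴ m

v∥ = v cosθ = 8.44×10⁵·cos54° ≈ 4.961×10⁵ m/s.
T = 2πm/(|q|B) = 2π(9.109×10⁻³¹)/((1.602×10⁻¹⁹)(0.0409)) ≈ 8.735×10⁻¹⁰ s.
pitch = v∥ T = (4.961×10⁵)(8.735×10⁻¹⁰) ≈ 4.33×10⁻⁴ m.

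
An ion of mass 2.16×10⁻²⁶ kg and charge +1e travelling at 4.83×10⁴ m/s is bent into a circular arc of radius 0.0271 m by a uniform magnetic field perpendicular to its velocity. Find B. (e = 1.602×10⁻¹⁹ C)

B ≈ 0.240 T

From |q|vB = mv²/r, B = mv/(|q|r).
B = (2.16×10⁻²⁶)(4.83×10⁴)/((1.602×10⁻¹⁹)(0.0271)) ≈ 0.240 T.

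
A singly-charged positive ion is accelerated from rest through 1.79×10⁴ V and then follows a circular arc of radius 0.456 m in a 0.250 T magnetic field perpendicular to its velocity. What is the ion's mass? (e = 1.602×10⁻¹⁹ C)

Combine |q|V = ½mv² and r = mv/(|q|B): eliminate v to get m = qB²r²/(2V).
m = (1.602×10⁻¹⁹)(0.250)²(0.456)²/(2·1.79×10⁴) ≈ 5.82×10⁻²⁶ kg.

m ≈ 5.82×10⁻²⁶ kg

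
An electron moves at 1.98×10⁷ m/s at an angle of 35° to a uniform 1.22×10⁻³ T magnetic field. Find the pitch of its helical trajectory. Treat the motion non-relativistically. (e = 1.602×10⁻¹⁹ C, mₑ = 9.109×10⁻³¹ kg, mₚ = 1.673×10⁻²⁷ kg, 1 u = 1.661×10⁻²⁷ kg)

v∥ = v cosθ = 1.98×10⁷·cos35° ≈ 1.622×10⁷ m/s.
T = 2πm/(|q|B) = 2π(9.109×10⁻³¹)/((1.602×10⁻¹⁹)(1.22×10⁻³)) ≈ 2.928×10⁻⁸ s.
pitch = v∥ T = (1.622×10⁷)(2.928×10⁻⁸) ≈ 0.475 m.

p ≈ 0.475 m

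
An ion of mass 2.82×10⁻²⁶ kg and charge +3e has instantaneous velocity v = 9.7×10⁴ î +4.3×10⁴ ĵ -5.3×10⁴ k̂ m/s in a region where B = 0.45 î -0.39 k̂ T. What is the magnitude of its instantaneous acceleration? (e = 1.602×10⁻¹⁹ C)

v×B = (-1.68×10⁴, 1.40×10⁴, -1.94×10⁴) N/C.
F = q v×B = (4.806×10⁻¹⁹ C)·(-1.68×10⁴, 1.40×10⁴, -1.94×10⁴) = (-8.06×10⁻¹⁵, 6.72×10⁻¹⁵, -9.30×10⁻¹⁵) N.
|a| = |F|/m = 1.402×10⁻¹⁴/2.82×10⁻²⁶ ≈ 4.97×10¹¹ m/s².

|a| ≈ 4.97×10¹¹ m/s²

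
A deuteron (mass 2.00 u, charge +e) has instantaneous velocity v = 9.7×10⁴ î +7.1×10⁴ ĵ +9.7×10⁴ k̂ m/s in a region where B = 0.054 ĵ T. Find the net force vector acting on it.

v×B = (-5240, 0, 5240) N/C.
F = q v×B = (1.602×10⁻¹⁹ C)·(-5240, 0, 5240) = (-8.39×10⁻¹⁶, 0, 8.39×10⁻¹⁶) N.

F ≈ (-8.39×10⁻¹⁶, 0, 8.39×10⁻¹⁶) N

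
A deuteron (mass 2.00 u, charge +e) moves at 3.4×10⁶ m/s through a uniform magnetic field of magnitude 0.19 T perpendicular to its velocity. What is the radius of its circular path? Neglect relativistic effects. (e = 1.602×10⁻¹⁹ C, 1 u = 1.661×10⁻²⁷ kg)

r ≈ 0.37 m

The magnetic force provides the centripetal force: |q|vB = mv²/r.
r = mv/(|q|B) = (3.322×10⁻²⁷)(3.4×10⁶)/((1.602×10⁻¹⁹)(0.19)) ≈ 0.37 m.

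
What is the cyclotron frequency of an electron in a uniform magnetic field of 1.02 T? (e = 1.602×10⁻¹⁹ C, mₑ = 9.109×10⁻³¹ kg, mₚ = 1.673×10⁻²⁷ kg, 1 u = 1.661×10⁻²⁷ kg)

f = |q|B/(2πm).
f = (1.602×10⁻¹⁹)(1.02)/(2π·9.109×10⁻³¹) ≈ 2.86×10¹⁰ Hz.

f ≈ 2.86×10¹⁰ Hz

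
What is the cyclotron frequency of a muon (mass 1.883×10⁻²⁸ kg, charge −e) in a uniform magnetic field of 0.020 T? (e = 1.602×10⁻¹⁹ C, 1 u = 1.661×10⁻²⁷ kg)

f ≈ 2.7×10⁶ Hz

f = |q|B/(2πm).
f = (1.602×10⁻¹⁹)(0.020)/(2π·1.883×10⁻²⁸) ≈ 2.7×10⁶ Hz.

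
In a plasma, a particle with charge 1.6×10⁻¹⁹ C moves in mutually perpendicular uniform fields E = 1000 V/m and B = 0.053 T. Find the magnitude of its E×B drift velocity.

v_d ≈ 1.9×10⁴ m/s

The steady drift has the magnetic force balancing the electric force, so v_d = E/B.
v_d = 1000/0.053 = 1.9×10⁴ m/s.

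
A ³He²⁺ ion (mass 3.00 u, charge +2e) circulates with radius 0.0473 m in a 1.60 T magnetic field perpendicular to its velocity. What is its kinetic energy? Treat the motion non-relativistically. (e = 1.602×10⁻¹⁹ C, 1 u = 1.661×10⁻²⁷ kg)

KE ≈ 5.90×10⁻¹⁴ J

v = |q|Br/m, then KE = ½mv² = (qBr)²/(2m).
v = (3.204×10⁻¹⁹)(1.60)(0.0473)/4.983×10⁻²⁷ ≈ 4.866×10⁶ m/s.
KE = ½(4.983×10⁻²⁷)(4.866×10⁶)² ≈ 5.90×10⁻¹⁴ J.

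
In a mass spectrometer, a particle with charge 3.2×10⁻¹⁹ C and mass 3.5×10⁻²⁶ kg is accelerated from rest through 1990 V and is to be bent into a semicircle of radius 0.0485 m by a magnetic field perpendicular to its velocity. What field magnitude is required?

B ≈ 0.430 T

v = √(2|q|V/m) = √(2·3.2×10⁻¹⁹·1990/3.5×10⁻²⁶) ≈ 1.908×10⁵ m/s.
B = mv/(|q|r) = (3.5×10⁻²⁶)(1.908×10⁵)/((3.2×10⁻¹⁹)(0.0485)) ≈ 0.430 T.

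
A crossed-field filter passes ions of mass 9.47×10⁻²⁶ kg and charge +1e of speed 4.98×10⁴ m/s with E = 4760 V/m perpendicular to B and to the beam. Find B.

B = 0.0956 T

Balance of forces in the selector: qE = qvB ⇒ B = E/v.
B = 4760/4.98×10⁴ = 0.0956 T.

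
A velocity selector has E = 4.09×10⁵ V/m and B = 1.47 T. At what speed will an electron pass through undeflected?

v = 2.78×10⁵ m/s

Straight-line motion ⇒ electric and magnetic forces cancel, so E = vB.
v = E/B = 4.09×10⁵/1.47 = 2.78×10⁵ m/s.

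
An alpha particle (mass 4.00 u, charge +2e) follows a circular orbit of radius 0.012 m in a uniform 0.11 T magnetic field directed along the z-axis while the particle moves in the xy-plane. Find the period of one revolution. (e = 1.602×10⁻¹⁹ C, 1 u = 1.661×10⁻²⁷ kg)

T ≈ 1.2×10⁻⁶ s

The cyclotron period depends only on m, q, B: T = 2πm/(|q|B).
T = 2π(6.644×10⁻²⁷)/((3.204×10⁻¹⁹)(0.11)) ≈ 1.2×10⁻⁶ s.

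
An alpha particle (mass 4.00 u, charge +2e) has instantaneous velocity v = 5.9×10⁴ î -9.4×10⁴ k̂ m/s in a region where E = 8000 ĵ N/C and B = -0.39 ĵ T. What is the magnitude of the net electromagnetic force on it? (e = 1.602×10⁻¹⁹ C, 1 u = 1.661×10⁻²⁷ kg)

|F| ≈ 1.41×10⁻¹⁴ N

v×B = (-3.67×10⁴, 0, -2.30×10⁴) N/C.
E + v×B = (-3.67×10⁴, 8000, -2.30×10⁴) N/C.
F = q(E + v×B) = (3.204×10⁻¹⁹ C)·(-3.67×10⁴, 8000, -2.30×10⁴) = (-1.17×10⁻¹⁴, 2.56×10⁻¹⁵, -7.37×10⁻¹⁵) N.
|F| = 1.41×10⁻¹⁴ N.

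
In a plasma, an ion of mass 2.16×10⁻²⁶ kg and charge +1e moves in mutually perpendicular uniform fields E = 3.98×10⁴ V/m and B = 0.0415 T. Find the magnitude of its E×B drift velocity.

The steady drift has the magnetic force balancing the electric force, so v_d = E/B.
v_d = 3.98×10⁴/0.0415 = 9.59×10⁵ m/s.

v_d ≈ 9.59×10⁵ m/s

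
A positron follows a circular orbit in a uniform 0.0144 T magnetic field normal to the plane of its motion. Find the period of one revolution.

The cyclotron period depends only on m, q, B: T = 2πm/(|q|B).
T = 2π(9.109×10⁻³¹)/((1.602×10⁻¹⁹)(0.0144)) ≈ 2.48×10⁻⁹ s.

T ≈ 2.48×10⁻⁹ s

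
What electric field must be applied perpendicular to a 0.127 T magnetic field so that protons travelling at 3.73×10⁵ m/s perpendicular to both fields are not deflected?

E = 4.74×10⁴ V/m

For straight-line motion qE = qvB, so E = vB.
E = 3.73×10⁵ × 0.127 = 4.74×10⁴ V/m.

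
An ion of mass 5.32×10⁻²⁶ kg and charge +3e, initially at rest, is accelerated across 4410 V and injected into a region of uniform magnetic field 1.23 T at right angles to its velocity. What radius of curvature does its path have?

Acceleration: |q|V = ½mv² ⇒ v = √(2|q|V/m) = √(2·4.806×10⁻¹⁹·4410/5.32×10⁻²⁶) ≈ 2.823×10⁵ m/s.
In the field: r = mv/(|q|B) = (5.32×10⁻²⁶)(2.823×10⁵)/((4.806×10⁻¹⁹)(1.23)) ≈ 0.0254 m.

r ≈ 0.0254 m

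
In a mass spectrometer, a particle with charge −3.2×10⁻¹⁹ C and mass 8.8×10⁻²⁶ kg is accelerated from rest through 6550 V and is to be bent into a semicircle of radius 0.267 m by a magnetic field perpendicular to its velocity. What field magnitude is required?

B ≈ 0.225 T

v = √(2|q|V/m) = √(2·3.2×10⁻¹⁹·6550/8.8×10⁻²⁶) ≈ 2.183×10⁵ m/s.
B = mv/(|q|r) = (8.8×10⁻²⁶)(2.183×10⁵)/((3.2×10⁻¹⁹)(0.267)) ≈ 0.225 T.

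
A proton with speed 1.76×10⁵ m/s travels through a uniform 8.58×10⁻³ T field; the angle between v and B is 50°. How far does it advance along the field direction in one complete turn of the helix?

p ≈ 0.865 m

v∥ = v cosθ = 1.76×10⁵·cos50° ≈ 1.131×10⁵ m/s.
T = 2πm/(|q|B) = 2π(1.673×10⁻²⁷)/((1.602×10⁻¹⁹)(8.58×10⁻³)) ≈ 7.648×10⁻⁶ s.
pitch = v∥ T = (1.131×10⁵)(7.648×10⁻⁶) ≈ 0.865 m.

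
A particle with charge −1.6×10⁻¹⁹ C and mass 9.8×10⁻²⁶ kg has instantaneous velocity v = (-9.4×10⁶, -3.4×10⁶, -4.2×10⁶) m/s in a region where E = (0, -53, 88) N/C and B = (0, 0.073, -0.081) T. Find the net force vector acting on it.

v×B = (5.82×10⁵, -7.61×10⁵, -6.86×10⁵) N/C.
E + v×B = (5.82×10⁵, -7.61×10⁵, -6.86×10⁵) N/C.
F = q(E + v×B) = (−1.6×10⁻¹⁹ C)·(5.82×10⁵, -7.61×10⁵, -6.86×10⁵) = (-9.31×10⁻¹⁴, 1.22×10⁻¹³, 1.10×10⁻¹³) N.

F ≈ (-9.31×10⁻¹⁴, 1.22×10⁻¹³, 1.10×10⁻¹³) N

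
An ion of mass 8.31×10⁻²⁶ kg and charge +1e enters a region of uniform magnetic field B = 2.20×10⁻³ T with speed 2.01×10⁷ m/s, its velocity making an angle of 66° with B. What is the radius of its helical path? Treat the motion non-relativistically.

v⊥ = v sinθ = 2.01×10⁷·sin66° ≈ 1.836×10⁷ m/s.
r = m v⊥/(|q|B) = (8.31×10⁻²⁶)(1.836×10⁷)/((1.602×10⁻¹⁹)(2.20×10⁻³)) ≈ 4330 m.

r ≈ 4330 m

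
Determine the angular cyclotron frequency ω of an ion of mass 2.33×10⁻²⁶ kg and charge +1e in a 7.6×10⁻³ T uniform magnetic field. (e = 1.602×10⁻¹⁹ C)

ω ≈ 5.2×10⁴ rad/s

ω = |q|B/m.
ω = (1.602×10⁻¹⁹)(7.6×10⁻³)/2.33×10⁻²⁶ ≈ 5.2×10⁴ rad/s.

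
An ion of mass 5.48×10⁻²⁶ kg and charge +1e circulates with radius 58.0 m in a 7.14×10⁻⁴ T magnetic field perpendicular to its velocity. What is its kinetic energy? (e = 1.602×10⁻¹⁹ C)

KE ≈ 4.02×10⁻¹⁶ J

v = |q|Br/m, then KE = ½mv² = (qBr)²/(2m).
v = (1.602×10⁻¹⁹)(7.14×10⁻⁴)(58.0)/5.48×10⁻²⁶ ≈ 1.211×10⁵ m/s.
KE = ½(5.48×10⁻²⁶)(1.211×10⁵)² ≈ 4.02×10⁻¹⁶ J.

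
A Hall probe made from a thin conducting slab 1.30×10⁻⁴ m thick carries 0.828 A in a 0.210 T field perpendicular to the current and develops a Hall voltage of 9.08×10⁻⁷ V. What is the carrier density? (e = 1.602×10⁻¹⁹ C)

From V_H = IB/(n e t), n = IB/(V_H e t).
n = (0.828)(0.210)/((9.08×10⁻⁷)(1.602×10⁻¹⁹)(1.30×10⁻⁴)) ≈ 9.20×10²⁷ m⁻³.

n ≈ 9.20×10²⁷ m⁻³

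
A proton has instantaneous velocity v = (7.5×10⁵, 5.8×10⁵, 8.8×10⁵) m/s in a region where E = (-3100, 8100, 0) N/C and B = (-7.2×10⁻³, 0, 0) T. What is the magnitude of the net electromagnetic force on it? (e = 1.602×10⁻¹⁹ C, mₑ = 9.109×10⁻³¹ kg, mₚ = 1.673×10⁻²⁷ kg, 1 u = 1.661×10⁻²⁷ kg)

v×B = (0, -6340, 4180) N/C.
E + v×B = (-3100, 1760, 4180) N/C.
F = q(E + v×B) = (1.602×10⁻¹⁹ C)·(-3100, 1760, 4180) = (-4.97×10⁻¹⁶, 2.83×10⁻¹⁶, 6.69×10⁻¹⁶) N.
|F| = 8.80×10⁻¹⁶ N.

|F| ≈ 8.80×10⁻¹⁶ N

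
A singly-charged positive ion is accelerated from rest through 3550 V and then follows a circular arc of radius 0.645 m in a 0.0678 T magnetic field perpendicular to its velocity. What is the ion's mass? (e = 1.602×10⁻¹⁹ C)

m ≈ 4.32×10⁻²⁶ kg

Combine |q|V = ½mv² and r = mv/(|q|B): eliminate v to get m = qB²r²/(2V).
m = (1.602×10⁻¹⁹)(0.0678)²(0.645)²/(2·3550) ≈ 4.32×10⁻²⁶ kg.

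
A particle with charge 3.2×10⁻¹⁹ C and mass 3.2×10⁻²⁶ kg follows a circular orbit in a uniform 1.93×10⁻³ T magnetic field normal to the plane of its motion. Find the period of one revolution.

T ≈ 3.26×10⁻⁴ s

The cyclotron period depends only on m, q, B: T = 2πm/(|q|B).
T = 2π(3.2×10⁻²⁶)/((3.2×10⁻¹⁹)(1.93×10⁻³)) ≈ 3.26×10⁻⁴ s.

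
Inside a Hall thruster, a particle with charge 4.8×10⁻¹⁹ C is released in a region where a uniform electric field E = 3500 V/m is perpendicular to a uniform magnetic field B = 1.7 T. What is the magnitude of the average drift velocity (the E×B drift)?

The steady drift has the magnetic force balancing the electric force, so v_d = E/B.
v_d = 3500/1.7 = 2100 m/s.

v_d ≈ 2100 m/s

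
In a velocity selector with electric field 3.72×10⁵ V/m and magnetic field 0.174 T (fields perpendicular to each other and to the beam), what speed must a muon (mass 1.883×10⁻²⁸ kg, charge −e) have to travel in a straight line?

v = 2.14×10⁶ m/s

For undeflected motion the electric and magnetic forces balance: qE = qvB.
v = E/B = 3.72×10⁵/0.174 = 2.14×10⁶ m/s.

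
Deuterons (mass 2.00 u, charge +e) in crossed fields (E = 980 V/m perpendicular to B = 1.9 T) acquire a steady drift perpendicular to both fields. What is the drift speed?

v_d ≈ 520 m/s

The steady drift has the magnetic force balancing the electric force, so v_d = E/B.
v_d = 980/1.9 = 520 m/s.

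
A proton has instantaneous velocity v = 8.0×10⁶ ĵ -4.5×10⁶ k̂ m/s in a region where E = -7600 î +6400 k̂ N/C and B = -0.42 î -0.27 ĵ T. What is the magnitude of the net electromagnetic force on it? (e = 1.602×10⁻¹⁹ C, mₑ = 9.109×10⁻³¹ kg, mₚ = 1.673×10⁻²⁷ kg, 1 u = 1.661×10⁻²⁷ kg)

v×B = (-1.22×10⁶, 1.89×10⁶, 3.36×10⁶) N/C.
E + v×B = (-1.22×10⁶, 1.89×10⁶, 3.37×10⁶) N/C.
F = q(E + v×B) = (1.602×10⁻¹⁹ C)·(-1.22×10⁶, 1.89×10⁶, 3.37×10⁶) = (-1.96×10⁻¹³, 3.03×10⁻¹³, 5.39×10⁻¹³) N.
|F| = 6.49×10⁻¹³ N.

|F| ≈ 6.49×10⁻¹³ N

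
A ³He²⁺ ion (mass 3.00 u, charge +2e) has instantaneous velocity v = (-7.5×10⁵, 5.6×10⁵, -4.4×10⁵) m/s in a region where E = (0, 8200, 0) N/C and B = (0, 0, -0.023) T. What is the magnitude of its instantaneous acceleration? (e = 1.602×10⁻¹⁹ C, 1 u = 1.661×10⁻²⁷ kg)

v×B = (-1.29×10⁴, -1.72×10⁴, 0) N/C.
E + v×B = (-1.29×10⁴, -9050, 0) N/C.
F = q(E + v×B) = (3.204×10⁻¹⁹ C)·(-1.29×10⁴, -9050, 0) = (-4.13×10⁻¹⁵, -2.90×10⁻¹⁵, 0) N.
|a| = |F|/m = 5.044×10⁻¹⁵/4.983×10⁻²⁷ ≈ 1.01×10¹² m/s².

|a| ≈ 1.01×10¹² m/s²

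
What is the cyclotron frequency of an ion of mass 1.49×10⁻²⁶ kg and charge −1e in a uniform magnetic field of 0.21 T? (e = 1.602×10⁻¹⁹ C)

f = |q|B/(2πm).
f = (1.602×10⁻¹⁹)(0.21)/(2π·1.49×10⁻²⁶) ≈ 3.6×10⁵ Hz.

f ≈ 3.6×10⁵ Hz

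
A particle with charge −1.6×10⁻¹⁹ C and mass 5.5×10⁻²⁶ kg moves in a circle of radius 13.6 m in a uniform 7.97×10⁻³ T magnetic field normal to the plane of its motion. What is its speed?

From |q|vB = mv²/r, v = |q|Br/m.
v = (1.6×10⁻¹⁹)(7.97×10⁻³)(13.6)/5.5×10⁻²⁶ ≈ 3.15×10⁵ m/s.

v ≈ 3.15×10⁵ m/s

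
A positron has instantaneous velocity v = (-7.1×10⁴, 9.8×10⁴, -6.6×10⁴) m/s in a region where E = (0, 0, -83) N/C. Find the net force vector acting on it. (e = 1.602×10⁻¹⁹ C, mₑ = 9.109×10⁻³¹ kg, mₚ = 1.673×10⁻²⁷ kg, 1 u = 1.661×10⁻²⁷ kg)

Only an electric field acts, so F = qE = (1.602×10⁻¹⁹ C)·(0, 0, -83.0) = (0, 0, -1.33×10⁻¹⁷) N.

F ≈ (0, 0, -1.33×10⁻¹⁷) N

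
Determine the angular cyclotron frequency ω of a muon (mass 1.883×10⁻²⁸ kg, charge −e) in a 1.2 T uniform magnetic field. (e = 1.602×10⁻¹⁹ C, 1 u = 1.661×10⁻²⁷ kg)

ω ≈ 1.0×10⁹ rad/s

ω = |q|B/m.
ω = (1.602×10⁻¹⁹)(1.2)/1.883×10⁻²⁸ ≈ 1.0×10⁹ rad/s.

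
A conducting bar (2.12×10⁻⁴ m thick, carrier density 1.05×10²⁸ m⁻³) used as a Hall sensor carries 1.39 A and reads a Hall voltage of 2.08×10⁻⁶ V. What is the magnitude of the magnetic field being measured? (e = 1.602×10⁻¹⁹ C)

From V_H = IB/(n e t), B = V_H n e t / I.
B = (2.08×10⁻⁶)(1.05×10²⁸)(1.602×10⁻¹⁹)(2.12×10⁻⁴)/1.39 ≈ 0.534 T.

B ≈ 0.534 T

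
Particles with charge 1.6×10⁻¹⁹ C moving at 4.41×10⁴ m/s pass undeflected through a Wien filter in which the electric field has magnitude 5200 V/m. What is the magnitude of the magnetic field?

Balance of forces in the selector: qE = qvB ⇒ B = E/v.
B = 5200/4.41×10⁴ = 0.118 T.

B = 0.118 T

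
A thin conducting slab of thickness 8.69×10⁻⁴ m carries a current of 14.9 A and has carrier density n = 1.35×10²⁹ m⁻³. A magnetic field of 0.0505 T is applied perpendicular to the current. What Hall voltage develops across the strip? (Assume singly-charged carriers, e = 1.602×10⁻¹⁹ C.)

V_H = IB/(n e t).
V_H = (14.9)(0.0505)/((1.35×10²⁹)(1.602×10⁻¹⁹)(8.69×10⁻⁴)) ≈ 4.00×10⁻⁸ V.

V_H ≈ 4.00×10⁻⁸ V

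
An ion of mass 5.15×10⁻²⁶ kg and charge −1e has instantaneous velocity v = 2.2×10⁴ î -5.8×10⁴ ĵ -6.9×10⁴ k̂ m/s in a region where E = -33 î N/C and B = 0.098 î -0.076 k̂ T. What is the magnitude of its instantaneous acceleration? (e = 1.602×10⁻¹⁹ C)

v×B = (4410, -5090, 5680) N/C.
E + v×B = (4380, -5090, 5680) N/C.
F = q(E + v×B) = (−1.602×10⁻¹⁹ C)·(4380, -5090, 5680) = (-7.01×10⁻¹⁶, 8.15×10⁻¹⁶, -9.11×10⁻¹⁶) N.
|a| = |F|/m = 1.409×10⁻¹⁵/5.15×10⁻²⁶ ≈ 2.74×10¹⁰ m/s².

|a| ≈ 2.74×10¹⁰ m/s²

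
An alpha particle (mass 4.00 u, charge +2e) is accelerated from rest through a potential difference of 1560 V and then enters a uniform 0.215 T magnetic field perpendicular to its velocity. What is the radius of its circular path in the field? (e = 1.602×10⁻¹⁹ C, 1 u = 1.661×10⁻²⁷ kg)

Acceleration: |q|V = ½mv² ⇒ v = √(2|q|V/m) = √(2·3.204×10⁻¹⁹·1560/6.644×10⁻²⁷) ≈ 3.879×10⁵ m/s.
In the field: r = mv/(|q|B) = (6.644×10⁻²⁷)(3.879×10⁵)/((3.204×10⁻¹⁹)(0.215)) ≈ 0.0374 m.

r ≈ 0.0374 m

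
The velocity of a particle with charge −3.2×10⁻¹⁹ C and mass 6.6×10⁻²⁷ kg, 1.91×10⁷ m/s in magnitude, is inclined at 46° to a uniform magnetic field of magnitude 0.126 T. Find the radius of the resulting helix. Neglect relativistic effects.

v⊥ = v sinθ = 1.91×10⁷·sin46° ≈ 1.374×10⁷ m/s.
r = m v⊥/(|q|B) = (6.6×10⁻²⁷)(1.374×10⁷)/((3.2×10⁻¹⁹)(0.126)) ≈ 2.25 m.

r ≈ 2.25 m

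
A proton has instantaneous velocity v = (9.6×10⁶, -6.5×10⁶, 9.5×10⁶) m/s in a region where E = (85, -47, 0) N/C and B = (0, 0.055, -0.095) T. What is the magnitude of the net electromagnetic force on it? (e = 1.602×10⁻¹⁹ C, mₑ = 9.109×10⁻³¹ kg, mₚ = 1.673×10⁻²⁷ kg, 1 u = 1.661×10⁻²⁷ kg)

|F| ≈ 1.70×10⁻¹³ N

v×B = (9.50×10⁴, 9.12×10⁵, 5.28×10⁵) N/C.
E + v×B = (9.51×10⁴, 9.12×10⁵, 5.28×10⁵) N/C.
F = q(E + v×B) = (1.602×10⁻¹⁹ C)·(9.51×10⁴, 9.12×10⁵, 5.28×10⁵) = (1.52×10⁻¹⁴, 1.46×10⁻¹³, 8.46×10⁻¹⁴) N.
|F| = 1.70×10⁻¹³ N.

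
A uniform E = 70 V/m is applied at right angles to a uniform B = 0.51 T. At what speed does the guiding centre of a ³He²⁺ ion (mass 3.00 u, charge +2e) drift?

v_d ≈ 140 m/s

In crossed fields the guiding centre drifts at v_d = |E×B|/B² = E/B, independent of charge and mass.
v_d = 70/0.51 = 140 m/s.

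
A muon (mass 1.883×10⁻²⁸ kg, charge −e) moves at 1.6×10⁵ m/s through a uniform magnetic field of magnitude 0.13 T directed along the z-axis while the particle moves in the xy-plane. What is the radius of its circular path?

r ≈ 1.4×10⁻³ m

The magnetic force provides the centripetal force: |q|vB = mv²/r.
r = mv/(|q|B) = (1.883×10⁻²⁸)(1.6×10⁵)/((1.602×10⁻¹⁹)(0.13)) ≈ 1.4×10⁻³ m.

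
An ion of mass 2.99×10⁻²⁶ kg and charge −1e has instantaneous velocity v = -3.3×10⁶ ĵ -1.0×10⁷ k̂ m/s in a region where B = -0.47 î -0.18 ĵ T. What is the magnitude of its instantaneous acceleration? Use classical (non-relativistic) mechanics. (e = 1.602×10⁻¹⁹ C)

v×B = (-1.80×10⁶, 4.70×10⁶, -1.55×10⁶) N/C.
F = q v×B = (−1.602×10⁻¹⁹ C)·(-1.80×10⁶, 4.70×10⁶, -1.55×10⁶) = (2.88×10⁻¹³, -7.53×10⁻¹³, 2.48×10⁻¹³) N.
|a| = |F|/m = 8.437×10⁻¹³/2.99×10⁻²⁶ ≈ 2.82×10¹³ m/s².

|a| ≈ 2.82×10¹³ m/s²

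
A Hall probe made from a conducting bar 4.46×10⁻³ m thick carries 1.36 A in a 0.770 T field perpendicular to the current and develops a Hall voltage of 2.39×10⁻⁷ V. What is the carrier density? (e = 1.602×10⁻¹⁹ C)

n ≈ 6.13×10²⁷ m⁻³

From V_H = IB/(n e t), n = IB/(V_H e t).
n = (1.36)(0.770)/((2.39×10⁻⁷)(1.602×10⁻¹⁹)(4.46×10⁻³)) ≈ 6.13×10²⁷ m⁻³.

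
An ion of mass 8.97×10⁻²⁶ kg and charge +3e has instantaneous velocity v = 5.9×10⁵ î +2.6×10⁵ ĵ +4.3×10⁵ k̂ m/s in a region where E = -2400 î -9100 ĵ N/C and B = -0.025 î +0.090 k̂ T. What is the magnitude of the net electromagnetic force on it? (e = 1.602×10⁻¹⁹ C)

|F| ≈ 3.66×10⁻¹⁴ N

v×B = (2.34×10⁴, -6.38×10⁴, 6500) N/C.
E + v×B = (2.10×10⁴, -7.30×10⁴, 6500) N/C.
F = q(E + v×B) = (4.806×10⁻¹⁹ C)·(2.10×10⁴, -7.30×10⁴, 6500) = (1.01×10⁻¹⁴, -3.51×10⁻¹⁴, 3.12×10⁻¹⁵) N.
|F| = 3.66×10⁻¹⁴ N.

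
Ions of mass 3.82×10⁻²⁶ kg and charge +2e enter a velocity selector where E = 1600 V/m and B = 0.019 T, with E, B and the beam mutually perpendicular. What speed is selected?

v = 8.4×10⁴ m/s

Zero net Lorentz force requires |qE| = |q v×B|, i.e. E = vB.
v = E/B = 1600/0.019 = 8.4×10⁴ m/s.
The result is independent of the particle's charge and mass.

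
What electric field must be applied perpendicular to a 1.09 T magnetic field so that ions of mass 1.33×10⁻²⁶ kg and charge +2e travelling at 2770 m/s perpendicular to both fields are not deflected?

E = 3020 V/m

For straight-line motion qE = qvB, so E = vB.
E = 2770 × 1.09 = 3020 V/m.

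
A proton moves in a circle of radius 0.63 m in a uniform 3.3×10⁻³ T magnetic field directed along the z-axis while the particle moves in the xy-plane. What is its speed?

From |q|vB = mv²/r, v = |q|Br/m.
v = (1.602×10⁻¹⁹)(3.3×10⁻³)(0.63)/1.673×10⁻²⁷ ≈ 2.0×10⁵ m/s.

v ≈ 2.0×10⁵ m/s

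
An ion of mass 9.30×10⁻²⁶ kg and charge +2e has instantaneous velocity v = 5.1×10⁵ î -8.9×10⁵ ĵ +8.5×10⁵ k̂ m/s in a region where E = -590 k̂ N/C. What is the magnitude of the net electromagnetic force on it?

Only an electric field acts, so F = qE = (3.204×10⁻¹⁹ C)·(0, 0, -590) = (0, 0, -1.89×10⁻¹⁶) N.
|F| = 1.89×10⁻¹⁶ N.

|F| ≈ 1.89×10⁻¹⁶ N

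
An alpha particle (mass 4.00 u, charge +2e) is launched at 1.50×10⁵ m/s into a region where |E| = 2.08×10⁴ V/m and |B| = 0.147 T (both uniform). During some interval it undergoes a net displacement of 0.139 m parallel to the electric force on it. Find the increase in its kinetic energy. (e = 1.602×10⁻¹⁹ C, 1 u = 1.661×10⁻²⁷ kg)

The magnetic force is always ⟂ v and does no work; only the electric force changes KE.
ΔKE = F_E · d = |q|E d = (3.204×10⁻¹⁹)(2.08×10⁴)(0.139) ≈ 9.26×10⁻¹⁶ J.

ΔKE ≈ 9.26×10⁻¹⁶ J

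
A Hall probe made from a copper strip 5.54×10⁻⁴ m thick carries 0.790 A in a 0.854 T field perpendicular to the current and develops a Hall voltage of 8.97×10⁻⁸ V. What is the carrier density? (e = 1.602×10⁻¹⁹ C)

From V_H = IB/(n e t), n = IB/(V_H e t).
n = (0.790)(0.854)/((8.97×10⁻⁸)(1.602×10⁻¹⁹)(5.54×10⁻⁴)) ≈ 8.47×10²⁸ m⁻³.

n ≈ 8.47×10²⁸ m⁻³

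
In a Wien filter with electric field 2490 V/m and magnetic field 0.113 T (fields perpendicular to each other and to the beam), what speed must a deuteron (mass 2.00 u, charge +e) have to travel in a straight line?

v = 2.20×10⁴ m/s

Straight-line motion ⇒ electric and magnetic forces cancel, so E = vB.
v = E/B = 2490/0.113 = 2.20×10⁴ m/s.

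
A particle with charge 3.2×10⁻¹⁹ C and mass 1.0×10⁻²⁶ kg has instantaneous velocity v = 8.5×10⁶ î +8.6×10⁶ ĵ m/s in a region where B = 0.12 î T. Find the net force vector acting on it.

F ≈ (0, 0, -3.30×10⁻¹³) N

v×B = (0, 0, -1.03×10⁶) N/C.
F = q v×B = (3.2×10⁻¹⁹ C)·(0, 0, -1.03×10⁶) = (0, 0, -3.30×10⁻¹³) N.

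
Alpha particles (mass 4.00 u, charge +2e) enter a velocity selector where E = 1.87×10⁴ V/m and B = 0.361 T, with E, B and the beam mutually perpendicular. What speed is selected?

For undeflected motion the electric and magnetic forces balance: qE = qvB.
v = E/B = 1.87×10⁴/0.361 = 5.18×10⁴ m/s.

v = 5.18×10⁴ m/s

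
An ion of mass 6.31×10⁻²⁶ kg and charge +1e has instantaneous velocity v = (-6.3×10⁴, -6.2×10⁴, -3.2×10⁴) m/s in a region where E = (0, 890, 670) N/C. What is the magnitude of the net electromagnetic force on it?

Only an electric field acts, so F = qE = (1.602×10⁻¹⁹ C)·(0, 890, 670) = (0, 1.43×10⁻¹⁶, 1.07×10⁻¹⁶) N.
|F| = 1.78×10⁻¹⁶ N.

|F| ≈ 1.78×10⁻¹⁶ N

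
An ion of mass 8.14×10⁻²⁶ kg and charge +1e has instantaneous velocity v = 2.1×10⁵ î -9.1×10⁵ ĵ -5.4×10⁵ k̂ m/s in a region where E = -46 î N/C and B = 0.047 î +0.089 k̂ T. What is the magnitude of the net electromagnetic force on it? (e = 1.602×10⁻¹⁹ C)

|F| ≈ 1.63×10⁻¹⁴ N

v×B = (-8.10×10⁴, -4.41×10⁴, 4.28×10⁴) N/C.
E + v×B = (-8.10×10⁴, -4.41×10⁴, 4.28×10⁴) N/C.
F = q(E + v×B) = (1.602×10⁻¹⁹ C)·(-8.10×10⁴, -4.41×10⁴, 4.28×10⁴) = (-1.30×10⁻¹⁴, -7.06×10⁻¹⁵, 6.85×10⁻¹⁵) N.
|F| = 1.63×10⁻¹⁴ N.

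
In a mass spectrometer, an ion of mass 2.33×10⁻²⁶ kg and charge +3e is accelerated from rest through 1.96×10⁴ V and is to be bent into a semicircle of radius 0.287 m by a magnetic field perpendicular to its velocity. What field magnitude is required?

v = √(2|q|V/m) = √(2·4.806×10⁻¹⁹·1.96×10⁴/2.33×10⁻²⁶) ≈ 8.992×10⁵ m/s.
B = mv/(|q|r) = (2.33×10⁻²⁶)(8.992×10⁵)/((4.806×10⁻¹⁹)(0.287)) ≈ 0.152 T.

B ≈ 0.152 T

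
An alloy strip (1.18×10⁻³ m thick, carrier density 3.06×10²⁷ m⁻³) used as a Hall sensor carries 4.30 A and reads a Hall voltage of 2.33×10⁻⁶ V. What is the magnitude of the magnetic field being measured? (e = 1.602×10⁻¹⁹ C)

B ≈ 0.313 T

From V_H = IB/(n e t), B = V_H n e t / I.
B = (2.33×10⁻⁶)(3.06×10²⁷)(1.602×10⁻¹⁹)(1.18×10⁻³)/4.30 ≈ 0.313 T.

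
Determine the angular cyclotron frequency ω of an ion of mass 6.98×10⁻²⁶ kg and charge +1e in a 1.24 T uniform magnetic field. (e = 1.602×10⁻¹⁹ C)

ω ≈ 2.85×10⁶ rad/s

ω = |q|B/m.
ω = (1.602×10⁻¹⁹)(1.24)/6.98×10⁻²⁶ ≈ 2.85×10⁶ rad/s.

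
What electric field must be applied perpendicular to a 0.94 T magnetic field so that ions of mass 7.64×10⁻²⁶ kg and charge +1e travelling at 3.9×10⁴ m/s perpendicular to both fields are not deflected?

E = 3.7×10⁴ V/m

For straight-line motion qE = qvB, so E = vB.
E = 3.9×10⁴ × 0.94 = 3.7×10⁴ V/m.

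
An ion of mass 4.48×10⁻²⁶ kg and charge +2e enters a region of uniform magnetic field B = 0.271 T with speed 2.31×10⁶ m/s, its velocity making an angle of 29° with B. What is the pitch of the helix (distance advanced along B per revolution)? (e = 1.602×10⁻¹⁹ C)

p ≈ 6.55 m

v∥ = v cosθ = 2.31×10⁶·cos29° ≈ 2.020×10⁶ m/s.
T = 2πm/(|q|B) = 2π(4.48×10⁻²⁶)/((3.204×10⁻¹⁹)(0.271)) ≈ 3.242×10⁻⁶ s.
pitch = v∥ T = (2.020×10⁶)(3.242×10⁻⁶) ≈ 6.55 m.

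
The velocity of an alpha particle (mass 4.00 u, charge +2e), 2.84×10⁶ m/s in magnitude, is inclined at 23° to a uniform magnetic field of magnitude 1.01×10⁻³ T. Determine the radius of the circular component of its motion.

r ≈ 22.8 m

v⊥ = v sinθ = 2.84×10⁶·sin23° ≈ 1.110×10⁶ m/s.
r = m v⊥/(|q|B) = (6.644×10⁻²⁷)(1.110×10⁶)/((3.204×10⁻¹⁹)(1.01×10⁻³)) ≈ 22.8 m.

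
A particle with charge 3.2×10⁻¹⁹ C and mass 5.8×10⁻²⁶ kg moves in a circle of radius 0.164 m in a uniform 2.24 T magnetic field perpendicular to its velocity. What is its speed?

From |q|vB = mv²/r, v = |q|Br/m.
v = (3.2×10⁻¹⁹)(2.24)(0.164)/5.8×10⁻²⁶ ≈ 2.03×10⁶ m/s.

v ≈ 2.03×10⁶ m/s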